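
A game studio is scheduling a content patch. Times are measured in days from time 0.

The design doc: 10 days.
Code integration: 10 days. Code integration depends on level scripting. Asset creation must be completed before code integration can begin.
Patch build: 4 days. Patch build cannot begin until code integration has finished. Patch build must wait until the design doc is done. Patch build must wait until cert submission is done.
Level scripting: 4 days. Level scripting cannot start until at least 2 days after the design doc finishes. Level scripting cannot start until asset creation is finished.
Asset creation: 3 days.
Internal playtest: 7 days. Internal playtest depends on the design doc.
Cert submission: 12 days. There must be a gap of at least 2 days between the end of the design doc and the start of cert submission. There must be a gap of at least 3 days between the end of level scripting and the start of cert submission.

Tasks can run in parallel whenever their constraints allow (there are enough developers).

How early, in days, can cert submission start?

19

Asset creation can start immediately at day 0; it finishes at day 3.
The design doc can start immediately at day 0; it finishes at day 10.
Level scripting cannot start until the design doc (finishes day 10, plus 2-day gap → day 12); asset creation (finishes day 3). The controlling bound is day 12, so level scripting finishes at 12 + 4 = day 16.
Cert submission waits on the design doc (finishes day 10, plus 2-day gap → day 12); level scripting (finishes day 16, plus 3-day gap → day 19). The latest of these is day 19, which is the earliest cert submission can start.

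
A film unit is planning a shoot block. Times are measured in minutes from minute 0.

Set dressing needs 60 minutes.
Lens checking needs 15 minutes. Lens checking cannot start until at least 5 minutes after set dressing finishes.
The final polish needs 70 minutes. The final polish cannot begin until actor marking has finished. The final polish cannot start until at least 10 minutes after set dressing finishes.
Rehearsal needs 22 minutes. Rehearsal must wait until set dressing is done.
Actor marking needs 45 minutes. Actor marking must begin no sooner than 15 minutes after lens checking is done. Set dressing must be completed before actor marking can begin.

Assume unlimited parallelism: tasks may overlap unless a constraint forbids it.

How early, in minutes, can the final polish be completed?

210

Set dressing can start immediately at minute 0; it finishes at minute 60.
Lens checking cannot begin until set dressing (finishes minute 60, plus 5-minute gap → minute 65). It runs from minute 65 to 65 + 15 = minute 80.
For actor marking: lens checking (finishes minute 80, plus 15-minute gap → minute 95); set dressing (finishes minute 60). Taking the maximum gives a start of minute 95, and it finishes at 95 + 45 = minute 140.
The final polish has to wait for actor marking (finishes minute 140); set dressing (finishes minute 60, plus 10-minute gap → minute 70). The latest of these is minute 140, so the final polish runs minute 140 to 140 + 70 = minute 210.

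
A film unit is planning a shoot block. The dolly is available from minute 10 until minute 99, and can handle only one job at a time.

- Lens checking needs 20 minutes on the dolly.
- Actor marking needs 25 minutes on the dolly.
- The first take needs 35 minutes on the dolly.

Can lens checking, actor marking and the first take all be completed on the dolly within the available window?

The dolly window is 99 − 10 = 89 minutes.
Running back to back, the jobs need 20 + 25 + 35 = 80 minutes on the dolly.
Since 80 ≤ 89, they fit within the window.

Yes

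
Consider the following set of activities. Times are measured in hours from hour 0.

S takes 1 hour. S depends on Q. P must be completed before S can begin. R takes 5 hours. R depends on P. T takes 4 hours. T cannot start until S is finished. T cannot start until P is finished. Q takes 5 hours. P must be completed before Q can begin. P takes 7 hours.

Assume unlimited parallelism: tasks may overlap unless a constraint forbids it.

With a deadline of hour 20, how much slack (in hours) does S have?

P has no prerequisites, so it starts at hour 0 and finishes at hour 7.
Q waits on P (finishes hour 7), so it starts at hour 7 and finishes at 7 + 5 = hour 12.
For S: Q (finishes hour 12); P (finishes hour 7). Taking the maximum gives a start of hour 12, and it finishes at 12 + 1 = hour 13.

Working backward from the deadline:
To finish by hour 20, T (duration 4) must start no later than hour 16.
S feeds into T (must start by hour 16); so S must finish by hour 16 and therefore start by hour 15.
So S can start as early as hour 12 and as late as hour 15, giving 15 − 12 = 3 hours of slack.

3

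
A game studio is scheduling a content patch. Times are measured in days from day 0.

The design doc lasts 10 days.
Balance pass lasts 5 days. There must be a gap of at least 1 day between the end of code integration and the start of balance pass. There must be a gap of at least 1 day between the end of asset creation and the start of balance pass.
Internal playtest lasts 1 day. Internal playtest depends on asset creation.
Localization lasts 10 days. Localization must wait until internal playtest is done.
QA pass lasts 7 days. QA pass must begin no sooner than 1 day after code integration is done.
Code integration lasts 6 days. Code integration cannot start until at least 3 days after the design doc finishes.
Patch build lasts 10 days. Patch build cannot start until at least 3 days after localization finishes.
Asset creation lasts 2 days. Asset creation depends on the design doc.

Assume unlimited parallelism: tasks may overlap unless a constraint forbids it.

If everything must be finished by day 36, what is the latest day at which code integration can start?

Balance pass must finish by day 36; it takes 5 days, so it must start by 36 − 5 = day 31.
QA pass must finish by day 36; it takes 7 days, so it must start by 36 − 7 = day 29.
Code integration must finish in time for balance pass (must start by day 31, minus 1-day gap → day 30); QA pass (must start by day 29, minus 1-day gap → day 28). The tightest is day 28, so code integration must start by 28 − 6 = day 22.

22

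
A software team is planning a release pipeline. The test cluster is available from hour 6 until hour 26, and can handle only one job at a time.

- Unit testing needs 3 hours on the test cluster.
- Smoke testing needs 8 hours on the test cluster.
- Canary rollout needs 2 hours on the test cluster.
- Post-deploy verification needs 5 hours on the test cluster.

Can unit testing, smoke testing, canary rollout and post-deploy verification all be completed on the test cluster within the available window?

Yes

The test cluster window is 26 − 6 = 20 hours.
Running back to back, the jobs need 3 + 8 + 2 + 5 = 18 hours on the test cluster.
Since 18 ≤ 20, they fit within the window.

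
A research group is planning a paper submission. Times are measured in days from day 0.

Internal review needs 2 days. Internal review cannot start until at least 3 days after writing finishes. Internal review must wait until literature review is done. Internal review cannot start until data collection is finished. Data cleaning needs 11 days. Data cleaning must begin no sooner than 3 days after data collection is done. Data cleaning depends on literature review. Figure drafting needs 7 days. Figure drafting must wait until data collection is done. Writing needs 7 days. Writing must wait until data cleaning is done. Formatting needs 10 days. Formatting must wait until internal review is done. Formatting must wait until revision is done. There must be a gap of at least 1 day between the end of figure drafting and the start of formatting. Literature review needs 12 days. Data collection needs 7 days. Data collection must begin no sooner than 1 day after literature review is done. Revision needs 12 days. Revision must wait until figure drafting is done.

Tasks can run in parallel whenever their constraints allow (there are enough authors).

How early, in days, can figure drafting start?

Nothing blocks literature review, so it runs from day 0 to day 12.
After literature review (finishes day 12, plus 1-day gap → day 13), data collection can start at day 13 and finishes at day 20.
Figure drafting waits on data collection (finishes day 20), so the earliest it can start is day 20.

20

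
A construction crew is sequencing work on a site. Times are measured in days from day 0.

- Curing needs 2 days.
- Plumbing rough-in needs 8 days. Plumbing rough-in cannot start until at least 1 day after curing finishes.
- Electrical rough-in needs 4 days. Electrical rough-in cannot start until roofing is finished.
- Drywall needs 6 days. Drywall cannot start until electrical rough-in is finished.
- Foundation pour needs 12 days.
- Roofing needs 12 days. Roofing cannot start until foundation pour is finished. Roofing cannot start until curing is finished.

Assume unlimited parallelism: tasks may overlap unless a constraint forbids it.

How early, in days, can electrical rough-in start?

24

Curing can start immediately at day 0; it finishes at day 2.
Foundation pour has no prerequisites, so it starts at day 0 and finishes at day 12.
Roofing needs all of foundation pour (finishes day 12); curing (finishes day 2). That puts its earliest start at day 12; it finishes at 12 + 12 = day 24.
Electrical rough-in waits on roofing (finishes day 24), so the earliest it can start is day 24.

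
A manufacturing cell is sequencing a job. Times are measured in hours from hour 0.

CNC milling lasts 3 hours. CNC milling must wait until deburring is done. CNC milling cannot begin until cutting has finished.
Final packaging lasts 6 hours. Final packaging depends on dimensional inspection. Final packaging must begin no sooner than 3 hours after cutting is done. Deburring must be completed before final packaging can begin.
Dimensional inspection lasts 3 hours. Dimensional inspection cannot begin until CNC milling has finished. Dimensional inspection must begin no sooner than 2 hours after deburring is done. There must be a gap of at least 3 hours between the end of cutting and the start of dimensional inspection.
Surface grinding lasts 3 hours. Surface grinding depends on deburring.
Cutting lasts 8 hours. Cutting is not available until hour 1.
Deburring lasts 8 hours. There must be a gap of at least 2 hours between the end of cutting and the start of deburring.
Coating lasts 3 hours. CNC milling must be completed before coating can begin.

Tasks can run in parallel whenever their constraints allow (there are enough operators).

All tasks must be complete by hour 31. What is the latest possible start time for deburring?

11

To finish by hour 31, final packaging (duration 6) must start no later than hour 25.
Dimensional inspection has to be done before final packaging (must start by hour 25). That means finishing by hour 25, i.e. starting by 25 − 3 = hour 22.
Nothing follows coating; the deadline of hour 31 is its only limit. It must start by 31 − 3 = hour 28.
CNC milling has several dependents: dimensional inspection (must start by hour 22); coating (must start by hour 28). The earliest of those limits is hour 22, so CNC milling must start by 22 − 3 = hour 19.
Nothing follows surface grinding; the deadline of hour 31 is its only limit. It must start by 31 − 3 = hour 28.
Deburring has several dependents: CNC milling (must start by hour 19); surface grinding (must start by hour 28); dimensional inspection (must start by hour 22, minus 2-hour gap → hour 20); final packaging (must start by hour 25). The earliest of those limits is hour 19, so deburring must start by 19 − 8 = hour 11.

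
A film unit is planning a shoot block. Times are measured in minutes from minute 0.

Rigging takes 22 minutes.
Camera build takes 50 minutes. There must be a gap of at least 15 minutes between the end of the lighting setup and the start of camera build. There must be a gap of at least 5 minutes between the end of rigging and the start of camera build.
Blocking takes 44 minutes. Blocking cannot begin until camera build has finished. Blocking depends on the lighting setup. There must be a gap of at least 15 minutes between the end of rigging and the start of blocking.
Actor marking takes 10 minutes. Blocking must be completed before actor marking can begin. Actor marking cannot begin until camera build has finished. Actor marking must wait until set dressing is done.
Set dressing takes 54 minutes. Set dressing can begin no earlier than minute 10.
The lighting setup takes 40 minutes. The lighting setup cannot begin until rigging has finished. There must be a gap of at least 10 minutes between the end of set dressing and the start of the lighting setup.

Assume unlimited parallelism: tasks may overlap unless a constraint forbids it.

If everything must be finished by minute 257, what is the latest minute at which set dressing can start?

34

Actor marking has no dependents, so it just needs to finish by minute 257. Starting by 257 − 10 = minute 247 achieves that.
Blocking feeds into actor marking (must start by minute 247); so blocking must finish by minute 247 and therefore start by minute 203.
Camera build feeds blocking (must start by minute 203); actor marking (must start by minute 247). Taking the minimum, camera build must finish by minute 203 and start by 203 − 50 = minute 153.
The lighting setup must finish in time for camera build (must start by minute 153, minus 15-minute gap → minute 138); blocking (must start by minute 203). The tightest is minute 138, so the lighting setup must start by 138 − 40 = minute 98.
For set dressing: the lighting setup (must start by minute 98, minus 10-minute gap → minute 88); actor marking (must start by minute 247). The most restrictive is minute 88; with a 54-minute duration, set dressing must start by minute 34.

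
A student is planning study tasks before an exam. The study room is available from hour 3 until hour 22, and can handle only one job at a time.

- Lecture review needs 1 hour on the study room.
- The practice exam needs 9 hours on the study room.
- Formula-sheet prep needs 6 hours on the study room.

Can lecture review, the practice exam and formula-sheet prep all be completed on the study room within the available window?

Yes

The study room window is 22 − 3 = 19 hours.
Running back to back, the jobs need 1 + 9 + 6 = 16 hours on the study room.
Since 16 ≤ 19, they fit within the window.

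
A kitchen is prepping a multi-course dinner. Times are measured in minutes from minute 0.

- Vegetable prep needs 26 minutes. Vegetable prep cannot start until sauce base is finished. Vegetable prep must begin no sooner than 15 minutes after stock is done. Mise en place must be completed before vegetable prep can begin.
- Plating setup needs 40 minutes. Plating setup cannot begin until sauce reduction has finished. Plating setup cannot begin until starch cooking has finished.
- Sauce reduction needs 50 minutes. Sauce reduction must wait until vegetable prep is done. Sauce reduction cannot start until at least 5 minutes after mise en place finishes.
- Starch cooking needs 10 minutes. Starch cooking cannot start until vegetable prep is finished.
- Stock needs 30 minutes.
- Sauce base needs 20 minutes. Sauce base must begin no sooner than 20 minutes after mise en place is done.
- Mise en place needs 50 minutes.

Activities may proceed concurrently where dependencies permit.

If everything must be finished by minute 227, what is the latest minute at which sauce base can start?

91

Nothing follows plating setup; the deadline of minute 227 is its only limit. It must start by 227 − 40 = minute 187.
Sauce reduction feeds into plating setup (must start by minute 187); so sauce reduction must finish by minute 187 and therefore start by minute 137.
Starch cooking has to be done before plating setup (must start by minute 187). That means finishing by minute 187, i.e. starting by 187 − 10 = minute 177.
Vegetable prep feeds sauce reduction (must start by minute 137); starch cooking (must start by minute 177). Taking the minimum, vegetable prep must finish by minute 137 and start by 137 − 26 = minute 111.
Sauce base has to be done before vegetable prep (must start by minute 111). That means finishing by minute 111, i.e. starting by 111 − 20 = minute 91.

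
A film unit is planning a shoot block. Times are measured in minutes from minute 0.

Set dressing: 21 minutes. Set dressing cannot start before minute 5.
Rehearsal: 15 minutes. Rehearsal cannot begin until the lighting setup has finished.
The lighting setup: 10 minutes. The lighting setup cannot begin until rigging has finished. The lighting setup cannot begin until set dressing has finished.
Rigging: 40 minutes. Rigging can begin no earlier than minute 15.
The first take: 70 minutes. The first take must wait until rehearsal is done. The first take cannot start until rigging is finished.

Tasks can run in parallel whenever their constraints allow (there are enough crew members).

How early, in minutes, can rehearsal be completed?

80

After its own release at minute 5, set dressing can start at minute 5 and finishes at minute 26.
Rigging waits on its own release at minute 15, so it starts at minute 15 and finishes at 15 + 40 = minute 55.
For the lighting setup: rigging (finishes minute 55); set dressing (finishes minute 26). Taking the maximum gives a start of minute 55, and it finishes at 55 + 10 = minute 65.
After the lighting setup (finishes minute 65), rehearsal can start at minute 65 and finishes at minute 80.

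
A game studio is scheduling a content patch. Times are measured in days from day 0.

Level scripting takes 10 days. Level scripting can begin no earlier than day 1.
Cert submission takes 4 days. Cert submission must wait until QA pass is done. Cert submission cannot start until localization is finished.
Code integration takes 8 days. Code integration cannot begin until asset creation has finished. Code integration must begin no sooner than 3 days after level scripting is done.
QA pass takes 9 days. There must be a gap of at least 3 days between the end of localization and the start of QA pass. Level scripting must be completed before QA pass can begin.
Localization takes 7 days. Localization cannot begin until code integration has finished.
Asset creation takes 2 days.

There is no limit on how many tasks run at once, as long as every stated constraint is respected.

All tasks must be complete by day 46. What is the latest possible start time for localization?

23

Nothing follows cert submission; the deadline of day 46 is its only limit. It must start by 46 − 4 = day 42.
QA pass must finish before cert submission (must start by day 42). With a 9-day duration, QA pass must start by 42 − 9 = day 33.
Localization feeds QA pass (must start by day 33, minus 3-day gap → day 30); cert submission (must start by day 42). Taking the minimum, localization must finish by day 30 and start by 30 − 7 = day 23.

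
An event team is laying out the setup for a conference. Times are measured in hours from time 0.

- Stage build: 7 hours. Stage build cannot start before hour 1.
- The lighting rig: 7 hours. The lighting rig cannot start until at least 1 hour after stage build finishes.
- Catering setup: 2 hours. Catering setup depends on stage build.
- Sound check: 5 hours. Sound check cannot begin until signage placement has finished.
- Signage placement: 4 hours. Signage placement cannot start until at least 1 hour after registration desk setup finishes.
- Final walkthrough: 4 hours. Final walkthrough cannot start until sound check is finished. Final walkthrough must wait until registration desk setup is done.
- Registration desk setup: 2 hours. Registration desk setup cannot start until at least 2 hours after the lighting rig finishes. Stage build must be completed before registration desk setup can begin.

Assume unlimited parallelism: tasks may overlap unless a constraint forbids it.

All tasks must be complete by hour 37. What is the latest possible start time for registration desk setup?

To finish by hour 37, final walkthrough (duration 4) must start no later than hour 33.
Since final walkthrough (must start by hour 33) depends on it, sound check must finish by hour 33. Backing off its 5-hour duration gives a latest start of hour 28.
Signage placement has to be done before sound check (must start by hour 28). That means finishing by hour 28, i.e. starting by 28 − 4 = hour 24.
Registration desk setup has several dependents: signage placement (must start by hour 24, minus 1-hour gap → hour 23); final walkthrough (must start by hour 33). The earliest of those limits is hour 23, so registration desk setup must start by 23 − 2 = hour 21.

21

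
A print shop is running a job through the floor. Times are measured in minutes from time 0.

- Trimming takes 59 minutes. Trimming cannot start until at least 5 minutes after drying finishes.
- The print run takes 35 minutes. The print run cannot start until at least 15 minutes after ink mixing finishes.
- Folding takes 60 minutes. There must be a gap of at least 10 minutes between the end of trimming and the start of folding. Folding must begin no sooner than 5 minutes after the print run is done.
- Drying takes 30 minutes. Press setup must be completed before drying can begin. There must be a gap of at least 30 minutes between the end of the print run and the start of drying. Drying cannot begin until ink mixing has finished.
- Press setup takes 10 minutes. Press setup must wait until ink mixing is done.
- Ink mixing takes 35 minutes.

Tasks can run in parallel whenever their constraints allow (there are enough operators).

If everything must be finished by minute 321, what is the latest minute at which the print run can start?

To finish by minute 321, folding (duration 60) must start no later than minute 261.
Trimming must finish before folding (must start by minute 261, minus 10-minute gap → minute 251). With a 59-minute duration, trimming must start by 251 − 59 = minute 192.
Drying has to be done before trimming (must start by minute 192, minus 5-minute gap → minute 187). That means finishing by minute 187, i.e. starting by 187 − 30 = minute 157.
For the print run: drying (must start by minute 157, minus 30-minute gap → minute 127); folding (must start by minute 261, minus 5-minute gap → minute 256). The most restrictive is minute 127; with a 35-minute duration, the print run must start by minute 92.

92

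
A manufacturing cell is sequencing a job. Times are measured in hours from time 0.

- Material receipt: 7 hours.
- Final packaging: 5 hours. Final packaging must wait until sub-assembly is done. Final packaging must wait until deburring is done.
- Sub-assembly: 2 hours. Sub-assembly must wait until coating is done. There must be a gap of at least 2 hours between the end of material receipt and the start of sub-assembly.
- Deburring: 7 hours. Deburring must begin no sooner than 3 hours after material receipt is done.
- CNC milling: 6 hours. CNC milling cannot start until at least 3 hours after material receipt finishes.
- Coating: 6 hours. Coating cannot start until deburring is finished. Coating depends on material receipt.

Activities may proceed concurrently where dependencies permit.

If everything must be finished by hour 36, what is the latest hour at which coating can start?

23

Nothing follows final packaging; the deadline of hour 36 is its only limit. It must start by 36 − 5 = hour 31.
Sub-assembly feeds into final packaging (must start by hour 31); so sub-assembly must finish by hour 31 and therefore start by hour 29.
Since sub-assembly (must start by hour 29) depends on it, coating must finish by hour 29. Backing off its 6-hour duration gives a latest start of hour 23.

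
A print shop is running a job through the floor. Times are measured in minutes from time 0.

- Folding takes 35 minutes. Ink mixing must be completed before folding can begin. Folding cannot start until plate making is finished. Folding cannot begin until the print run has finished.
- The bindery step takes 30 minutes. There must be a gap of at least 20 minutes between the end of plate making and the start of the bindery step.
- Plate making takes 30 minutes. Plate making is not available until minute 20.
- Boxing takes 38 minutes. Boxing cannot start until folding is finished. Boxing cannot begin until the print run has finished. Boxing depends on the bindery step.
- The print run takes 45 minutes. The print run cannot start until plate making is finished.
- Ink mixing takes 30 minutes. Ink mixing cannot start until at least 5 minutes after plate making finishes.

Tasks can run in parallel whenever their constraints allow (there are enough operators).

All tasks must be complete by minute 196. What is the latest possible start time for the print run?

Boxing has no dependents, so it just needs to finish by minute 196. Starting by 196 − 38 = minute 158 achieves that.
Since boxing (must start by minute 158) depends on it, folding must finish by minute 158. Backing off its 35-minute duration gives a latest start of minute 123.
The print run must finish in time for folding (must start by minute 123); boxing (must start by minute 158). The tightest is minute 123, so the print run must start by 123 − 45 = minute 78.

78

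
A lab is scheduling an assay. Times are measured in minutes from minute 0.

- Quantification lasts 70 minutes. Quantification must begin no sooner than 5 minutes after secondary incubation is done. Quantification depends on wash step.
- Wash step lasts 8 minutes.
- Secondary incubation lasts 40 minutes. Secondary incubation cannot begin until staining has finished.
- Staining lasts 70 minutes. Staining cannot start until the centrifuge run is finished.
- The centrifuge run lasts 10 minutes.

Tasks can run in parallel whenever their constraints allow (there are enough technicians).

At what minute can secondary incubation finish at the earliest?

120

The centrifuge run can start immediately at minute 0; it finishes at minute 10.
Staining waits on the centrifuge run (finishes minute 10), so it starts at minute 10 and finishes at 10 + 70 = minute 80.
Secondary incubation cannot begin until staining (finishes minute 80). It runs from minute 80 to 80 + 40 = minute 120.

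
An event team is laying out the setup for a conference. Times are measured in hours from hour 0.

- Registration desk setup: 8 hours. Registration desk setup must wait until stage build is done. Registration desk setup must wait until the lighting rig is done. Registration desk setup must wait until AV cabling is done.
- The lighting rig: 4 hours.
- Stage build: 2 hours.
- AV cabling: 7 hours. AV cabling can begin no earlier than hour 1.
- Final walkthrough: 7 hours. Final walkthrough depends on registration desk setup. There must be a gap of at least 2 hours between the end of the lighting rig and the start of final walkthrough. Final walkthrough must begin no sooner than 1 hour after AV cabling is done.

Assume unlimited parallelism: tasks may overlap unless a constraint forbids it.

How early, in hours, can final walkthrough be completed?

23

After its own release at hour 1, AV cabling can start at hour 1 and finishes at hour 8.
The lighting rig has no prerequisites, so it starts at hour 0 and finishes at hour 4.
Nothing blocks stage build, so it runs from hour 0 to hour 2.
Registration desk setup has to wait for stage build (finishes hour 2); the lighting rig (finishes hour 4); AV cabling (finishes hour 8). The latest of these is hour 8, so registration desk setup runs hour 8 to 8 + 8 = hour 16.
Final walkthrough needs all of registration desk setup (finishes hour 16); the lighting rig (finishes hour 4, plus 2-hour gap → hour 6); AV cabling (finishes hour 8, plus 1-hour gap → hour 9). That puts its earliest start at hour 16; it finishes at 16 + 7 = hour 23.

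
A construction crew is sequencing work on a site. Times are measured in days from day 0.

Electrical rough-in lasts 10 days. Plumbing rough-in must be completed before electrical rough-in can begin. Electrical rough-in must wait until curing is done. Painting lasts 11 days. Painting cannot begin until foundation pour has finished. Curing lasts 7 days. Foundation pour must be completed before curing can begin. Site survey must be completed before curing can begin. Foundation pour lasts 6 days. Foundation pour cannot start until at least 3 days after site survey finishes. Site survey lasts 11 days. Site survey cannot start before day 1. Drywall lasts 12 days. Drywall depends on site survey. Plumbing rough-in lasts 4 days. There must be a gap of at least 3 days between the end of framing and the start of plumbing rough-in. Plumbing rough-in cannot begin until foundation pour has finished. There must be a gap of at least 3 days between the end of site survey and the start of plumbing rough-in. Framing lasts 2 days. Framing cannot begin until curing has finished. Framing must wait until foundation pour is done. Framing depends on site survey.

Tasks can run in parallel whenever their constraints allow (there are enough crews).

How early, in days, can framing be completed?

Site survey waits on its own release at day 1, so it starts at day 1 and finishes at 1 + 11 = day 12.
After site survey (finishes day 12, plus 3-day gap → day 15), foundation pour can start at day 15 and finishes at day 21.
Curing has to wait for foundation pour (finishes day 21); site survey (finishes day 12). The latest of these is day 21, so curing runs day 21 to 21 + 7 = day 28.
Framing has to wait for curing (finishes day 28); foundation pour (finishes day 21); site survey (finishes day 12). The latest of these is day 28, so framing runs day 28 to 28 + 2 = day 30.

30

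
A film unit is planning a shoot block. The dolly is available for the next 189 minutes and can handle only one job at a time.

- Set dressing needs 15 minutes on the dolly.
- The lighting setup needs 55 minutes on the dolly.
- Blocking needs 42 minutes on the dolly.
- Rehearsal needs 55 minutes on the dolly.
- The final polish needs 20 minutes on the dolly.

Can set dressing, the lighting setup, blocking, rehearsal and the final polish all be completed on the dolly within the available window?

Running back to back, the jobs need 15 + 55 + 42 + 55 + 20 = 187 minutes on the dolly.
Since 187 ≤ 189, they fit within the window.

Yes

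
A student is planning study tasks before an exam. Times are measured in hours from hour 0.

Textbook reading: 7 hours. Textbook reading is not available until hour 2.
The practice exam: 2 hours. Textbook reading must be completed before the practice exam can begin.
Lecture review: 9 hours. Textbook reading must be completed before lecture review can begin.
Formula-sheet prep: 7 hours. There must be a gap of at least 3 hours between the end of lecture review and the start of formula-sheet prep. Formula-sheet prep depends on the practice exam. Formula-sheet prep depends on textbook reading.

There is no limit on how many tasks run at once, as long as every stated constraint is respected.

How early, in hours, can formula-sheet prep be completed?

28

After its own release at hour 2, textbook reading can start at hour 2 and finishes at hour 9.
The practice exam waits on textbook reading (finishes hour 9), so it starts at hour 9 and finishes at 9 + 2 = hour 11.
Lecture review cannot begin until textbook reading (finishes hour 9). It runs from hour 9 to 9 + 9 = hour 18.
Formula-sheet prep needs all of lecture review (finishes hour 18, plus 3-hour gap → hour 21); the practice exam (finishes hour 11); textbook reading (finishes hour 9). That puts its earliest start at hour 21; it finishes at 21 + 7 = hour 28.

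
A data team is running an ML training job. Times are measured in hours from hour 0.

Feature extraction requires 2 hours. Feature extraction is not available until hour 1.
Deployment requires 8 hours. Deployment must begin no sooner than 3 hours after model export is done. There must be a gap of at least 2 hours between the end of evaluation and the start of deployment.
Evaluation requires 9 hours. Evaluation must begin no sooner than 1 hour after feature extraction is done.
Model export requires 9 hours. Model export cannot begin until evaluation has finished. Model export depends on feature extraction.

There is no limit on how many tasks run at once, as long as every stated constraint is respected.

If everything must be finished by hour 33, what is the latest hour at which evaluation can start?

4

Nothing follows deployment; the deadline of hour 33 is its only limit. It must start by 33 − 8 = hour 25.
Since deployment (must start by hour 25, minus 3-hour gap → hour 22) depends on it, model export must finish by hour 22. Backing off its 9-hour duration gives a latest start of hour 13.
Evaluation must finish in time for model export (must start by hour 13); deployment (must start by hour 25, minus 2-hour gap → hour 23). The tightest is hour 13, so evaluation must start by 13 − 9 = hour 4.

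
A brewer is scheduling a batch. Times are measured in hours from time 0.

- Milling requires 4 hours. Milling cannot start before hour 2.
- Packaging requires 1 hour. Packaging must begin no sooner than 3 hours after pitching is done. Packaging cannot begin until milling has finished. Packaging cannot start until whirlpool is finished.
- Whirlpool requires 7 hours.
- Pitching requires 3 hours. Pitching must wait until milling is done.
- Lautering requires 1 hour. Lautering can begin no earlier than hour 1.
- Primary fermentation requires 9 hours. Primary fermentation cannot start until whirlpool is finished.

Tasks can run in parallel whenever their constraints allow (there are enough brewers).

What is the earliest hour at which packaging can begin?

Whirlpool has no prerequisites, so it starts at hour 0 and finishes at hour 7.
After its own release at hour 2, milling can start at hour 2 and finishes at hour 6.
Pitching cannot begin until milling (finishes hour 6). It runs from hour 6 to 6 + 3 = hour 9.
Packaging waits on pitching (finishes hour 9, plus 3-hour gap → hour 12); milling (finishes hour 6); whirlpool (finishes hour 7). The latest of these is hour 12, which is the earliest packaging can start.

12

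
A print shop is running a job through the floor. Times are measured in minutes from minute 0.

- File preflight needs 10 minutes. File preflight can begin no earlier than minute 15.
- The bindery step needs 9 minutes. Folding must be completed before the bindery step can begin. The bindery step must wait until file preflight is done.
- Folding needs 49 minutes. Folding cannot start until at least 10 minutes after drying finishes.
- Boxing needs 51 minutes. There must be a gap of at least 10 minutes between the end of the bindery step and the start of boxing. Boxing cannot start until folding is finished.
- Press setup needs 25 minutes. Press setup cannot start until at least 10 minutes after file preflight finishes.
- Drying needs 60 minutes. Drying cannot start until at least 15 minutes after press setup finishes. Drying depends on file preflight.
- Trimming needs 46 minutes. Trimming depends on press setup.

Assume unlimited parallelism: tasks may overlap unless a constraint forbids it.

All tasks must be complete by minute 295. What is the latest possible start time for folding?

Boxing has no dependents, so it just needs to finish by minute 295. Starting by 295 − 51 = minute 244 achieves that.
The bindery step has to be done before boxing (must start by minute 244, minus 10-minute gap → minute 234). That means finishing by minute 234, i.e. starting by 234 − 9 = minute 225.
For folding: the bindery step (must start by minute 225); boxing (must start by minute 244). The most restrictive is minute 225; with a 49-minute duration, folding must start by minute 176.

176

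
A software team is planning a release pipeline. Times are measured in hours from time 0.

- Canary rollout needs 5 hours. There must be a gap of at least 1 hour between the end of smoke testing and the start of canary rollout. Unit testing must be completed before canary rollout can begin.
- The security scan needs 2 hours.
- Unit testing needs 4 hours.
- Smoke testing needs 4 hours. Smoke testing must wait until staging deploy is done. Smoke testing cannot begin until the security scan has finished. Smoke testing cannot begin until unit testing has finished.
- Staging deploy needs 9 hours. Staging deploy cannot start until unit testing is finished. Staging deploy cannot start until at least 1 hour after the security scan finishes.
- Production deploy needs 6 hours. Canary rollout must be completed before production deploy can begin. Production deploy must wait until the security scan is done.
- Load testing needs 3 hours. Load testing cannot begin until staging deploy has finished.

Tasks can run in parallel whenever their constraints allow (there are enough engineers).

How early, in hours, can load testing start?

The security scan can start immediately at hour 0; it finishes at hour 2.
Unit testing can start immediately at hour 0; it finishes at hour 4.
Staging deploy needs all of unit testing (finishes hour 4); the security scan (finishes hour 2, plus 1-hour gap → hour 3). That puts its earliest start at hour 4; it finishes at 4 + 9 = hour 13.
Load testing waits on staging deploy (finishes hour 13), so the earliest it can start is hour 13.

13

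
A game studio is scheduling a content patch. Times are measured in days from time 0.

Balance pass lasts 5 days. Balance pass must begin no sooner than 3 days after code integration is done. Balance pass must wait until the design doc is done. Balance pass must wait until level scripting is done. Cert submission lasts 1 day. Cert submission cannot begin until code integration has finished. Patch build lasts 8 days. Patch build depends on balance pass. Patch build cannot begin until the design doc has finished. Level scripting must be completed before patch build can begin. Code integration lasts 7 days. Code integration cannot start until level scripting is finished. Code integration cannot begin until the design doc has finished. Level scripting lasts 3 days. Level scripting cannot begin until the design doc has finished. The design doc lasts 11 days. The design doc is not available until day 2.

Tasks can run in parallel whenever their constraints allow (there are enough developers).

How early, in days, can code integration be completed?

The design doc waits on its own release at day 2, so it starts at day 2 and finishes at 2 + 11 = day 13.
Level scripting cannot begin until the design doc (finishes day 13). It runs from day 13 to 13 + 3 = day 16.
Code integration cannot start until level scripting (finishes day 16); the design doc (finishes day 13). The controlling bound is day 16, so code integration finishes at 16 + 7 = day 23.

23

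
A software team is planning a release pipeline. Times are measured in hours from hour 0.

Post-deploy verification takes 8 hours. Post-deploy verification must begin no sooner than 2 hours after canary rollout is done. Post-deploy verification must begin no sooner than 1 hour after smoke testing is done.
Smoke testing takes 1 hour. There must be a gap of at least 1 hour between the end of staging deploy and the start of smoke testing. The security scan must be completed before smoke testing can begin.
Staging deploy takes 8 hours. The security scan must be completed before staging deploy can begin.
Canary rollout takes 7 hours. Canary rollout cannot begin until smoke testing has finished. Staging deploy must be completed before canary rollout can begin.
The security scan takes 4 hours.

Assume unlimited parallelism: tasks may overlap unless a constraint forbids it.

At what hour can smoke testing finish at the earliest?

The security scan has no prerequisites, so it starts at hour 0 and finishes at hour 4.
Staging deploy cannot begin until the security scan (finishes hour 4). It runs from hour 4 to 4 + 8 = hour 12.
For smoke testing: staging deploy (finishes hour 12, plus 1-hour gap → hour 13); the security scan (finishes hour 4). Taking the maximum gives a start of hour 13, and it finishes at 13 + 1 = hour 14.

14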